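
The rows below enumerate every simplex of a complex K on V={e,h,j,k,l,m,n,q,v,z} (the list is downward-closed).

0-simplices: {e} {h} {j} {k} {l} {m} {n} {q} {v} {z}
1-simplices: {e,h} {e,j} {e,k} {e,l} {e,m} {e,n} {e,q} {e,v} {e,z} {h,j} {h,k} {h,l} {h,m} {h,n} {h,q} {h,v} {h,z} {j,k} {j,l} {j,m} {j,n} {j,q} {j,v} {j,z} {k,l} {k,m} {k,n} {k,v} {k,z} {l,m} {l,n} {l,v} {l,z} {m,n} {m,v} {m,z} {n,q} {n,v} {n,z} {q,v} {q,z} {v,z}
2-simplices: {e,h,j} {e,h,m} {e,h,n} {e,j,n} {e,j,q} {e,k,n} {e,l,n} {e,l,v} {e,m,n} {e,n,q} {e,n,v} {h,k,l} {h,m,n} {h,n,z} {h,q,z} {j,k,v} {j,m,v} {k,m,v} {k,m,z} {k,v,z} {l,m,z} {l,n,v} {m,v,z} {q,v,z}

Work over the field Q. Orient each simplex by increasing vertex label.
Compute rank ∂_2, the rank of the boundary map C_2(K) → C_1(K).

rank∂_2=21

n_0=10 n_1=42 n_2=24  [Q]
∂1: piv[eh,ej,ek,el,em,en,eq,ev,ez] rk=9  ker:hj,hk,hl,hm,hn,hq,hv,hz,jk,jl,jm,jn,jq,jv,jz,kl,km,kn,kv,kz,lm,ln,lv,lz,mn,mv,mz,nq,nv,nz,qv,qz,vz
∂2: piv[ehj,ehm,ehn,ejn,ejq,ekn,eln,elv,emn,enq,env,hkl,hnz,hqz,jkv,jmv,kmv,kmz,kvz,lmz,qvz] rk=21  ker:hmn,lnv,mvz
rk∂_2=21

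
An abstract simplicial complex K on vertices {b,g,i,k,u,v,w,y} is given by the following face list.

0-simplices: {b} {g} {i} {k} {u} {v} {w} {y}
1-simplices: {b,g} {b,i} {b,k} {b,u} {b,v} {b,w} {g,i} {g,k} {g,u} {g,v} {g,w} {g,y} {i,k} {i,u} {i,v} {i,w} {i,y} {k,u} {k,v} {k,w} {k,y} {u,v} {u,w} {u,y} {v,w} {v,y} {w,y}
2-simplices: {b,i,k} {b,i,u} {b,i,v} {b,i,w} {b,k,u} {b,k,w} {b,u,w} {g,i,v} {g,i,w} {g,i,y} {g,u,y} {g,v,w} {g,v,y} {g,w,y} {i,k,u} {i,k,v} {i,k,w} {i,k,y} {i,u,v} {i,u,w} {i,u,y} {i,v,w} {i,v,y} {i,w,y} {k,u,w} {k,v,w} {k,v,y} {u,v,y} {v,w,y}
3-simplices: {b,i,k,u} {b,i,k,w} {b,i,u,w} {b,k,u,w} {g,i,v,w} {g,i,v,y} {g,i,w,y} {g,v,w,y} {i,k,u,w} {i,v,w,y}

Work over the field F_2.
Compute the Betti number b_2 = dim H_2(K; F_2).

n_0=8 n_1=27 n_2=29 n_3=10  [Z2]
∂1: piv[bg,bi,bk,bu,bv,bw,gy] rk=7  ker:gi,gk,gu,gv,gw,ik,iu,iv,iw,iy,ku,kv,kw,ky,uv,uw,uy,vw,vy,wy
∂2: piv[bik,biu,biv,biw,bku,bkw,buw,giv,giw,giy,guy,gvw,gvy,gwy,ikv,iky,iuv,iuy] rk=18  ker:iku,ikw,iuw,ivw,ivy,iwy,kuw,kvw,kvy,uvy,vwy
∂3: piv[biku,bikw,biuw,bkuw,givw,givy,giwy,gvwy] rk=8  ker:ikuw,ivwy
b_2=(29−18)−8=3

b_2=3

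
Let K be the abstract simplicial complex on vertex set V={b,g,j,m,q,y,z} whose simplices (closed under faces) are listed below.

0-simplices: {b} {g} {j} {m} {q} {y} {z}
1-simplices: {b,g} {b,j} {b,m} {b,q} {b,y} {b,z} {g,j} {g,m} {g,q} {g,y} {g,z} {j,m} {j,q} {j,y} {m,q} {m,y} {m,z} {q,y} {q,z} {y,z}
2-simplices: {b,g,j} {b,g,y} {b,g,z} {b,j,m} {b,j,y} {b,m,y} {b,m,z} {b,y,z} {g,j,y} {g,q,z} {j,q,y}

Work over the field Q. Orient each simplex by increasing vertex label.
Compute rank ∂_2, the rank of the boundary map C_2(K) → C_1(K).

n_0=7 n_1=20 n_2=11  [Q]
∂1: piv[bg,bj,bm,bq,by,bz] rk=6  ker:gj,gm,gq,gy,gz,jm,jq,jy,mq,my,mz,qy,qz,yz
∂2: piv[bgj,bgy,bgz,bjm,bjy,bmy,bmz,byz,gqz,jqy] rk=10  ker:gjy
rk∂_2=10

rank∂_2=10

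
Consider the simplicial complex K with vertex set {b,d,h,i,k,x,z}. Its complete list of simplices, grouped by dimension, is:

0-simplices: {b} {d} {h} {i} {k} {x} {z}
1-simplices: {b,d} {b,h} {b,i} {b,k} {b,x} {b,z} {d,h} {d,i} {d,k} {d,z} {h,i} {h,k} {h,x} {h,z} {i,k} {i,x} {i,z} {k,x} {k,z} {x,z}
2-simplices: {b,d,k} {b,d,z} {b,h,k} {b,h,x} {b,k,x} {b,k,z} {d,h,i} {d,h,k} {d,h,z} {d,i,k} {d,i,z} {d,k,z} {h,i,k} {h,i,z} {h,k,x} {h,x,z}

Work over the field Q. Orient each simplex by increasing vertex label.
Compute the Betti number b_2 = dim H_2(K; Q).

b_2=4

n_0=7 n_1=20 n_2=16  [Q]
∂1: piv[bd,bh,bi,bk,bx,bz] rk=6  ker:dh,di,dk,dz,hi,hk,hx,hz,ik,ix,iz,kx,kz,xz
∂2: piv[bdk,bdz,bhk,bhx,bkx,bkz,dhi,dhk,dhz,dik,diz,hxz] rk=12  ker:dkz,hik,hiz,hkx
b_2=(16−12)−0=4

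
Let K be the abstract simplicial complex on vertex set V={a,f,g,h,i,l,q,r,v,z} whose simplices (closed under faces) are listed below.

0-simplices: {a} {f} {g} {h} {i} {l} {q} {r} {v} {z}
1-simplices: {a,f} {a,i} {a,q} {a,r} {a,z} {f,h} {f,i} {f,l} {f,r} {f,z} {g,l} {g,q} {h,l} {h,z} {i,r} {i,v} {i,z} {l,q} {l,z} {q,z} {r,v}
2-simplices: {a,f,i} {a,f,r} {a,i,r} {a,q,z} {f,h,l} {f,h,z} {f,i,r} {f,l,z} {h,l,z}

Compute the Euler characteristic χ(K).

χ(K)=-2

n_0=10 n_1=21 n_2=9
χ=+10−21+9=-2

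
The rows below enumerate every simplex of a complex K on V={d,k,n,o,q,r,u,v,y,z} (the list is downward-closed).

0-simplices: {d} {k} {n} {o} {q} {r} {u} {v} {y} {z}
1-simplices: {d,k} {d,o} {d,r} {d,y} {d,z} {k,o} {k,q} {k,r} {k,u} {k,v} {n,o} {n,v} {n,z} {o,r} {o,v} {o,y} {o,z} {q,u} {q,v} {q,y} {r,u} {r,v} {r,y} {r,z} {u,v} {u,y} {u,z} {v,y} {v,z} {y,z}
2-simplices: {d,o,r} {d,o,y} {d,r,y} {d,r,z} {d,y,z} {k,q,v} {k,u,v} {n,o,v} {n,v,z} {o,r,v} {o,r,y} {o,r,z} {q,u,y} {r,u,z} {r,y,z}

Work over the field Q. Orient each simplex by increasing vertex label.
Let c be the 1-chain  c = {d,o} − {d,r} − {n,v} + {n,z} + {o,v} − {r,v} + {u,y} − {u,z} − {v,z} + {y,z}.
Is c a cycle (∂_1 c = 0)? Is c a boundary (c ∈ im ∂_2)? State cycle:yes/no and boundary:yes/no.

cycle:yes boundary:no

n_0=10 n_1=30 n_2=15  [Q]
∂1: piv[dk,do,dr,dy,dz,kq,ku,kv,no] rk=9  ker:ko,kr,nv,nz,or,ov,oy,oz,qu,qv,qy,ru,rv,ry,rz,uv,uy,uz,vy,vz,yz
∂2: piv[dor,doy,dry,drz,dyz,kqv,kuv,nov,nvz,orv,orz,quy,ruz] rk=13  ker:ory,ryz
∂1c = 0
c vs im∂2: residual ≠ 0 ⇒ not boundary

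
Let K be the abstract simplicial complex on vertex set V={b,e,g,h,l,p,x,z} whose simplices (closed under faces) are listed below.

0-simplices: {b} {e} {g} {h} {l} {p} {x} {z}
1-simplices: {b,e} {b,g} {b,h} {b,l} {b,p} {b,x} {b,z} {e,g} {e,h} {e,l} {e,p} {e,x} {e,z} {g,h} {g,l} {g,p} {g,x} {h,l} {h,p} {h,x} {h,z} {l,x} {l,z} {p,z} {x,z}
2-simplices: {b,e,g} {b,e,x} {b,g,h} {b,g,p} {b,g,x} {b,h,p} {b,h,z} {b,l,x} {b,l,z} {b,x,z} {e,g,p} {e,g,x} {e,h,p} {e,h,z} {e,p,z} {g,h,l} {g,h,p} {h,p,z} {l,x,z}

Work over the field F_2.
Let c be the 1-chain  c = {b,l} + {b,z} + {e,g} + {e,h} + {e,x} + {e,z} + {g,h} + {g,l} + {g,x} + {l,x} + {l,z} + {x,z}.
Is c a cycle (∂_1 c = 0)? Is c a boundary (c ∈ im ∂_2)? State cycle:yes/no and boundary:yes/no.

n_0=8 n_1=25 n_2=19  [Z2]
∂1: piv[be,bg,bh,bl,bp,bx,bz] rk=7  ker:eg,eh,el,ep,ex,ez,gh,gl,gp,gx,hl,hp,hx,hz,lx,lz,pz,xz
∂2: piv[beg,bex,bgh,bgp,bgx,bhp,bhz,blx,blz,bxz,egp,ehp,ehz,epz,ghl] rk=15  ker:egx,ghp,hpz,lxz
∂1c = 0
c vs im∂2: residual ≠ 0 ⇒ not boundary

cycle:yes boundary:no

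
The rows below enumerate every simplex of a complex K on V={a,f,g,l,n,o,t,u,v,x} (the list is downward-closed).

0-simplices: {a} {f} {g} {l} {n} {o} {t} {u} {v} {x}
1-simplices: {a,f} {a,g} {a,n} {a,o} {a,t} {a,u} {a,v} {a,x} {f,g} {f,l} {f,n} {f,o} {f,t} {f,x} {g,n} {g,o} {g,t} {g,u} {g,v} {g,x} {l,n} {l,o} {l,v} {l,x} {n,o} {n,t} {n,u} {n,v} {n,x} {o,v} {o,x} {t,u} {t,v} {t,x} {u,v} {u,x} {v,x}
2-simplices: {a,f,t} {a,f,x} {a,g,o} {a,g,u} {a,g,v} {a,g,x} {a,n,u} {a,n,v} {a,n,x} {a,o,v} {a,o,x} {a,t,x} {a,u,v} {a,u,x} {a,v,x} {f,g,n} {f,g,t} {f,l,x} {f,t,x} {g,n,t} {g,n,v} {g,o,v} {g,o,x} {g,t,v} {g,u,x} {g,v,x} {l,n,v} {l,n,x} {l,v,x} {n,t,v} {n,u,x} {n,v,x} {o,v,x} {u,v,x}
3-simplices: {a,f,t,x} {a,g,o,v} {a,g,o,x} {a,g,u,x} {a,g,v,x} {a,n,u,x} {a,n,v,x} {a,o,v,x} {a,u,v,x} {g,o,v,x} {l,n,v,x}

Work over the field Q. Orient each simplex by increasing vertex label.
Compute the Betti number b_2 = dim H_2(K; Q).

b_2=1

n_0=10 n_1=37 n_2=34 n_3=11  [Q]
∂1: piv[af,ag,an,ao,at,au,av,ax,fl] rk=9  ker:fg,fn,fo,ft,fx,gn,go,gt,gu,gv,gx,ln,lo,lv,lx,no,nt,nu,nv,nx,ov,ox,tu,tv,tx,uv,ux,vx
∂2: piv[aft,afx,ago,agu,agv,agx,anu,anv,anx,aov,aox,atx,auv,aux,avx,fgn,fgt,flx,gnt,gnv,gtv,lnv,lnx] rk=23  ker:ftx,gov,gox,gux,gvx,lvx,ntv,nux,nvx,ovx,uvx
∂3: piv[aftx,agov,agox,agux,agvx,anux,anvx,aovx,auvx,lnvx] rk=10  ker:govx
b_2=(34−23)−10=1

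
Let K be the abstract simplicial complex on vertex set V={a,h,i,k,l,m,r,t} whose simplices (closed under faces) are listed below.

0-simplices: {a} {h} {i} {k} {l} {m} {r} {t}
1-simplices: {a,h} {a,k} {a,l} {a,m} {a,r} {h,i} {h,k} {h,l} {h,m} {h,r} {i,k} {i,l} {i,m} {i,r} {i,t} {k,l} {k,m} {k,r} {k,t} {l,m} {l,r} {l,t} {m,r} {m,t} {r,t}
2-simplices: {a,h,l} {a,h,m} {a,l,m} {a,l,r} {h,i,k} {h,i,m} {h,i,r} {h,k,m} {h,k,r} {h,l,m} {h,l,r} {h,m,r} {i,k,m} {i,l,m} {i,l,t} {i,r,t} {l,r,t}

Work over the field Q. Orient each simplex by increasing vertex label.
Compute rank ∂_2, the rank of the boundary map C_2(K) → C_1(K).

n_0=8 n_1=25 n_2=17  [Q]
∂1: piv[ah,ak,al,am,ar,hi,it] rk=7  ker:hk,hl,hm,hr,ik,il,im,ir,kl,km,kr,kt,lm,lr,lt,mr,mt,rt
∂2: piv[ahl,ahm,alm,alr,hik,him,hir,hkm,hkr,hlr,hmr,ilm,ilt,irt] rk=14  ker:hlm,ikm,lrt
rk∂_2=14

rank∂_2=14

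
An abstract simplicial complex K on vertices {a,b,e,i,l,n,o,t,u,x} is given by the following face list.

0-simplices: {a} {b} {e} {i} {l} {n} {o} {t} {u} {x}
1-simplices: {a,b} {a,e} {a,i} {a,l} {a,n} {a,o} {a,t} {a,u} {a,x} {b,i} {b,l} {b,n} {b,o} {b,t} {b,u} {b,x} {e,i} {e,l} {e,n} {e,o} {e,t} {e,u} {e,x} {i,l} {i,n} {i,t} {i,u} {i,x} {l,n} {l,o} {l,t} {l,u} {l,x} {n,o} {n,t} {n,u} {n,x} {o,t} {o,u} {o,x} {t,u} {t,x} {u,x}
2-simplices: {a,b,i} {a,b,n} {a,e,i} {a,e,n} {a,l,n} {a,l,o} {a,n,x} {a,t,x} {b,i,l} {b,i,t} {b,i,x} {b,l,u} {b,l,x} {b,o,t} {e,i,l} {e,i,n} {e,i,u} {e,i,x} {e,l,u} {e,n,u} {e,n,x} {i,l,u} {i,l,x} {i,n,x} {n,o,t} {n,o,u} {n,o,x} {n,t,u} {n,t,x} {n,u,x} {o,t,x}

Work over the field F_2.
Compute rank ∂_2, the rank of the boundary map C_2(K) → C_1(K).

rank∂_2=27

n_0=10 n_1=43 n_2=31  [Z2]
∂1: piv[ab,ae,ai,al,an,ao,at,au,ax] rk=9  ker:bi,bl,bn,bo,bt,bu,bx,ei,el,en,eo,et,eu,ex,il,in,it,iu,ix,ln,lo,lt,lu,lx,no,nt,nu,nx,ot,ou,ox,tu,tx,ux
∂2: piv[abi,abn,aei,aen,aln,alo,anx,atx,bil,bit,bix,blu,blx,bot,eil,ein,eiu,eix,elu,enu,enx,not,nou,nox,ntu,ntx,nux] rk=27  ker:ilu,ilx,inx,otx
rk∂_2=27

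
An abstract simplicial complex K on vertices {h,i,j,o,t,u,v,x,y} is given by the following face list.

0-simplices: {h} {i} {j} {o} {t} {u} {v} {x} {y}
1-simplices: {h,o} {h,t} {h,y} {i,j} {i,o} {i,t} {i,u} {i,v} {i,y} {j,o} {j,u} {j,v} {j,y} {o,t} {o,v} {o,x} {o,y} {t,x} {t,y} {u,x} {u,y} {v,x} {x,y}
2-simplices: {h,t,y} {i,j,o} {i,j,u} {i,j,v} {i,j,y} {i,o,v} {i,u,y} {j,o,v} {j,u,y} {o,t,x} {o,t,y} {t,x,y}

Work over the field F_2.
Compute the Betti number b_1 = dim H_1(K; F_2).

n_0=9 n_1=23 n_2=12  [Z2]
∂1: piv[ho,ht,hy,ij,io,iu,iv,ox] rk=8  ker:it,iy,jo,ju,jv,jy,ot,ov,oy,tx,ty,ux,uy,vx,xy
∂2: piv[hty,ijo,iju,ijv,ijy,iov,iuy,otx,oty,txy] rk=10  ker:jov,juy
b_1=(23−8)−10=5

b_1=5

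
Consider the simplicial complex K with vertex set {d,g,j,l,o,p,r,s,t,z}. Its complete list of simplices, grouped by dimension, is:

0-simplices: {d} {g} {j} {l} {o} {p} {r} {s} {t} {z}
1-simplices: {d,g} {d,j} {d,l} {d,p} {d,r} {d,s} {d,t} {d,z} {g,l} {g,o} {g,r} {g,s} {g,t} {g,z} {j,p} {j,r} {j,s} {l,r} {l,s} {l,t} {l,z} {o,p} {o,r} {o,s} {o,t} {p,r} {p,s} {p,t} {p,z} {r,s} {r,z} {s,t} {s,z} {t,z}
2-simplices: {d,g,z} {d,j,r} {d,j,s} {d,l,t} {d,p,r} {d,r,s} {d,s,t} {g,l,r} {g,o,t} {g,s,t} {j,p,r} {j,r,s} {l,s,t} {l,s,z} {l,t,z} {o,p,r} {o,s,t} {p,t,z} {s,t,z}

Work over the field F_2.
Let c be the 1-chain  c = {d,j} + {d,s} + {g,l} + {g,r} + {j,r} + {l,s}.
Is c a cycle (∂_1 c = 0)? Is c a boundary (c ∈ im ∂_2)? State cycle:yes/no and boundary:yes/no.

n_0=10 n_1=34 n_2=19  [Z2]
∂1: piv[dg,dj,dl,dp,dr,ds,dt,dz,go] rk=9  ker:gl,gr,gs,gt,gz,jp,jr,js,lr,ls,lt,lz,op,or,os,ot,pr,ps,pt,pz,rs,rz,st,sz,tz
∂2: piv[dgz,djr,djs,dlt,dpr,drs,dst,glr,got,gst,jpr,lst,lsz,ltz,opr,ost,ptz] rk=17  ker:jrs,stz
∂1c = 0
c vs im∂2: residual ≠ 0 ⇒ not boundary

cycle:yes boundary:no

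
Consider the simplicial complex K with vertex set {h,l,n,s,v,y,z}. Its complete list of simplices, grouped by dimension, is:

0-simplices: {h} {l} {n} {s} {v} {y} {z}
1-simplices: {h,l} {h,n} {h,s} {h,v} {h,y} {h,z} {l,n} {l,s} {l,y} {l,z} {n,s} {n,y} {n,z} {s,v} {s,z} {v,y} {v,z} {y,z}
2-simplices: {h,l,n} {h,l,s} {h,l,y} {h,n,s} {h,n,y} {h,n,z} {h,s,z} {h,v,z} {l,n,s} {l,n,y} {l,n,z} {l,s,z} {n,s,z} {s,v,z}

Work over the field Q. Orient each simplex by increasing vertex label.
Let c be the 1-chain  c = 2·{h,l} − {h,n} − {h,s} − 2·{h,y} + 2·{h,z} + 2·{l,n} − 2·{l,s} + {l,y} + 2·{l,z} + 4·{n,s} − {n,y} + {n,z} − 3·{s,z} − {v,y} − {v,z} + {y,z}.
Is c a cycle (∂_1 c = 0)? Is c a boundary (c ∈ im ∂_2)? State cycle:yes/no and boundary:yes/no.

n_0=7 n_1=18 n_2=14  [Q]
∂1: piv[hl,hn,hs,hv,hy,hz] rk=6  ker:ln,ls,ly,lz,ns,ny,nz,sv,sz,vy,vz,yz
∂2: piv[hln,hls,hly,hns,hny,hnz,hsz,hvz,lnz,svz] rk=10  ker:lns,lny,lsz,nsz
∂1c = −{l} − 3·{n} + 4·{s} + 2·{v} − 4·{y} + 2·{z}

cycle:no boundary:no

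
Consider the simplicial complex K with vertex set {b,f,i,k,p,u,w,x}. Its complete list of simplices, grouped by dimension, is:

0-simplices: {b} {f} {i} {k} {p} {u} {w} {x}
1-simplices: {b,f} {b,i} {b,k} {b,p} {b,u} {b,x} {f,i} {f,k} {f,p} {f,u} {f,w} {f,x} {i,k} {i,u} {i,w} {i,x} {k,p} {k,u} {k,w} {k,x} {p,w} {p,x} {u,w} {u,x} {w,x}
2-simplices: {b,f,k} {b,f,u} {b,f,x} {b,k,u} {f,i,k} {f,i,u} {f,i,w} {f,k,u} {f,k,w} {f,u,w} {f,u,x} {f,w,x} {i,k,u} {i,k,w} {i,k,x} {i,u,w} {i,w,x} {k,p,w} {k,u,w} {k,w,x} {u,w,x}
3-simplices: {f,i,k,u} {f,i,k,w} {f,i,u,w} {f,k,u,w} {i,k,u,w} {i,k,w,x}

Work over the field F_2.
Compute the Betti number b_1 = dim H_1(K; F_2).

n_0=8 n_1=25 n_2=21 n_3=6  [Z2]
∂1: piv[bf,bi,bk,bp,bu,bx,fw] rk=7  ker:fi,fk,fp,fu,fx,ik,iu,iw,ix,kp,ku,kw,kx,pw,px,uw,ux,wx
∂2: piv[bfk,bfu,bfx,bku,fik,fiu,fiw,fkw,fuw,fux,fwx,ikx,iwx,kpw] rk=14  ker:fku,iku,ikw,iuw,kuw,kwx,uwx
∂3: piv[fiku,fikw,fiuw,fkuw,ikwx] rk=5  ker:ikuw
b_1=(25−7)−14=4

b_1=4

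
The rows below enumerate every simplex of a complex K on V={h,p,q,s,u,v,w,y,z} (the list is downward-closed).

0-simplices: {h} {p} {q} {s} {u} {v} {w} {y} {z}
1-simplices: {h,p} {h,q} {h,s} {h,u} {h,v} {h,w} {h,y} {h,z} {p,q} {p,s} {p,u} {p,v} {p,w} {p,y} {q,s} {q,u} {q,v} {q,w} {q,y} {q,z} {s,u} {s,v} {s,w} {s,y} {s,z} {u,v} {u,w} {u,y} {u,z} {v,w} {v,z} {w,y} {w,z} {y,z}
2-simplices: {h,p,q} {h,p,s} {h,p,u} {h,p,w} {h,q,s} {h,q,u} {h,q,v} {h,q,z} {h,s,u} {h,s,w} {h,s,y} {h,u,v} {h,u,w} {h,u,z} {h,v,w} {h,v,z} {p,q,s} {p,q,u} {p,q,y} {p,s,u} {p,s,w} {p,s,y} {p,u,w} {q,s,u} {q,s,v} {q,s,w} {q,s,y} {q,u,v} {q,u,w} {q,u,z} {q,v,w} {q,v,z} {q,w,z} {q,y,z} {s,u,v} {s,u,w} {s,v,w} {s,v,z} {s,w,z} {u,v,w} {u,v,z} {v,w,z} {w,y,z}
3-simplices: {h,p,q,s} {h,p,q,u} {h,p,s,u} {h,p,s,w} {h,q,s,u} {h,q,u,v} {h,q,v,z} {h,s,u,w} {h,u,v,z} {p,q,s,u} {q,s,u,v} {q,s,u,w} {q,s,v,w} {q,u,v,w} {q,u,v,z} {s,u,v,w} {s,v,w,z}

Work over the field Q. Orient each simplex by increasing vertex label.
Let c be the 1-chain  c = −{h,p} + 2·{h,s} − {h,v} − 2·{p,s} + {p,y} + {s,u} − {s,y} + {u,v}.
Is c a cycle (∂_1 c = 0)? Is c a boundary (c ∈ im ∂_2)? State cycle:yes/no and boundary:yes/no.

n_0=9 n_1=34 n_2=43 n_3=17  [Q]
∂1: piv[hp,hq,hs,hu,hv,hw,hy,hz] rk=8  ker:pq,ps,pu,pv,pw,py,qs,qu,qv,qw,qy,qz,su,sv,sw,sy,sz,uv,uw,uy,uz,vw,vz,wy,wz,yz
∂2: piv[hpq,hps,hpu,hpw,hqs,hqu,hqv,hqz,hsu,hsw,hsy,huv,huw,huz,hvw,hvz,pqy,psy,qsv,qsw,qwz,qyz,svz,wyz] rk=24  ker:pqs,pqu,psu,psw,puw,qsu,qsy,quv,quw,quz,qvw,qvz,suv,suw,svw,swz,uvw,uvz,vwz
∂3: piv[hpqs,hpqu,hpsu,hpsw,hqsu,hquv,hqvz,hsuw,huvz,qsuv,qsuw,qsvw,quvw,quvz,svwz] rk=15  ker:pqsu,suvw
∂1c = 0
c vs im∂2: reduces to 0 ⇒ boundary

cycle:yes boundary:yes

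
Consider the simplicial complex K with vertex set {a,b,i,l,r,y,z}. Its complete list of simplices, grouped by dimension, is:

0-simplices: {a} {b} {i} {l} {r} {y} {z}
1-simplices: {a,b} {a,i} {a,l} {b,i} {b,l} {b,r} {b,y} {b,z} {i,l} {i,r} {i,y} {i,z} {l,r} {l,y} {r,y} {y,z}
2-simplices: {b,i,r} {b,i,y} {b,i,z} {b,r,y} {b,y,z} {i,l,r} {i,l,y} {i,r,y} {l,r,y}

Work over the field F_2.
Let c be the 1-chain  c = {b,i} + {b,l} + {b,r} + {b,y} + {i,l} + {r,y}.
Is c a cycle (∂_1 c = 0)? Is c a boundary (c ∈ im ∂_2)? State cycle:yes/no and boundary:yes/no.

n_0=7 n_1=16 n_2=9  [Z2]
∂1: piv[ab,ai,al,br,by,bz] rk=6  ker:bi,bl,il,ir,iy,iz,lr,ly,ry,yz
∂2: piv[bir,biy,biz,bry,byz,ilr,ily] rk=7  ker:iry,lry
∂1c = 0
c vs im∂2: residual ≠ 0 ⇒ not boundary

cycle:yes boundary:no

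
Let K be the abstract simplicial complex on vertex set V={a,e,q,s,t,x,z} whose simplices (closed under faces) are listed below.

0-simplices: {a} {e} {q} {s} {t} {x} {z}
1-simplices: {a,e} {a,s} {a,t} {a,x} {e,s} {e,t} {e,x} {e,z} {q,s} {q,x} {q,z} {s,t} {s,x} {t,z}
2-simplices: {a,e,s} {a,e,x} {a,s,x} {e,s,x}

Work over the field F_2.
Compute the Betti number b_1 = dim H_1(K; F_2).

b_1=5

n_0=7 n_1=14 n_2=4  [Z2]
∂1: piv[ae,as,at,ax,ez,qs] rk=6  ker:es,et,ex,qx,qz,st,sx,tz
∂2: piv[aes,aex,asx] rk=3  ker:esx
b_1=(14−6)−3=5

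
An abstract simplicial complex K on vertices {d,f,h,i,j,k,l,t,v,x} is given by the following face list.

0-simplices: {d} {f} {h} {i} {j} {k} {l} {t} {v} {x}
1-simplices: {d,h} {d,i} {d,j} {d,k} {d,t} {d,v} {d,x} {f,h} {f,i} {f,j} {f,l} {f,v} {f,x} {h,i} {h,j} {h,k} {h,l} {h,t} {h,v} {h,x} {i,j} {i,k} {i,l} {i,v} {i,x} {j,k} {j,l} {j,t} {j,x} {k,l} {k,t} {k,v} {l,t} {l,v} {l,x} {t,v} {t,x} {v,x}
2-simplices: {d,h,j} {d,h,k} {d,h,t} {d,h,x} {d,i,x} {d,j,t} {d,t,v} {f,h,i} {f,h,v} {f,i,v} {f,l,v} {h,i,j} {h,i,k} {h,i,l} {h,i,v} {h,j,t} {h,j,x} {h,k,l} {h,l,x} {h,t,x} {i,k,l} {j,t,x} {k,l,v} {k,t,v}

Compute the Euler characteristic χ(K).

χ(K)=-4

n_0=10 n_1=38 n_2=24
χ=+10−38+24=-4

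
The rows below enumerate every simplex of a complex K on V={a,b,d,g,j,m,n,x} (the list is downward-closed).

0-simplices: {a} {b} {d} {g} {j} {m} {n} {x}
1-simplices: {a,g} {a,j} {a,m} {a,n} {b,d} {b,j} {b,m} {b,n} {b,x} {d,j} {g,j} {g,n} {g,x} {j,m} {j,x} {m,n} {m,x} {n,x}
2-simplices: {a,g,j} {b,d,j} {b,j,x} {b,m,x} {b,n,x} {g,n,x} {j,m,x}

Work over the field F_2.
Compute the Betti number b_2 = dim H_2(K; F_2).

b_2=0

n_0=8 n_1=18 n_2=7  [Z2]
∂1: piv[ag,aj,am,an,bd,bj,bx] rk=7  ker:bm,bn,dj,gj,gn,gx,jm,jx,mn,mx,nx
∂2: piv[agj,bdj,bjx,bmx,bnx,gnx,jmx] rk=7
b_2=(7−7)−0=0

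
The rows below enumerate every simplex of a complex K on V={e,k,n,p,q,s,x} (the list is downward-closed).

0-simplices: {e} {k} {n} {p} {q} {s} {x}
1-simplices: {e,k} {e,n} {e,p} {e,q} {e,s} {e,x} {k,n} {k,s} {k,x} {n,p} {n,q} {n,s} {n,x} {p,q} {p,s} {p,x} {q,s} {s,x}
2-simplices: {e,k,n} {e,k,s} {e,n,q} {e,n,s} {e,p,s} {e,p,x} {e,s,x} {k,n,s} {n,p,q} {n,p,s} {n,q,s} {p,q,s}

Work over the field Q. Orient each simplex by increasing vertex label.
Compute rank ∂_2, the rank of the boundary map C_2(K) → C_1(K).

n_0=7 n_1=18 n_2=12  [Q]
∂1: piv[ek,en,ep,eq,es,ex] rk=6  ker:kn,ks,kx,np,nq,ns,nx,pq,ps,px,qs,sx
∂2: piv[ekn,eks,enq,ens,eps,epx,esx,npq,nps,nqs] rk=10  ker:kns,pqs
rk∂_2=10

rank∂_2=10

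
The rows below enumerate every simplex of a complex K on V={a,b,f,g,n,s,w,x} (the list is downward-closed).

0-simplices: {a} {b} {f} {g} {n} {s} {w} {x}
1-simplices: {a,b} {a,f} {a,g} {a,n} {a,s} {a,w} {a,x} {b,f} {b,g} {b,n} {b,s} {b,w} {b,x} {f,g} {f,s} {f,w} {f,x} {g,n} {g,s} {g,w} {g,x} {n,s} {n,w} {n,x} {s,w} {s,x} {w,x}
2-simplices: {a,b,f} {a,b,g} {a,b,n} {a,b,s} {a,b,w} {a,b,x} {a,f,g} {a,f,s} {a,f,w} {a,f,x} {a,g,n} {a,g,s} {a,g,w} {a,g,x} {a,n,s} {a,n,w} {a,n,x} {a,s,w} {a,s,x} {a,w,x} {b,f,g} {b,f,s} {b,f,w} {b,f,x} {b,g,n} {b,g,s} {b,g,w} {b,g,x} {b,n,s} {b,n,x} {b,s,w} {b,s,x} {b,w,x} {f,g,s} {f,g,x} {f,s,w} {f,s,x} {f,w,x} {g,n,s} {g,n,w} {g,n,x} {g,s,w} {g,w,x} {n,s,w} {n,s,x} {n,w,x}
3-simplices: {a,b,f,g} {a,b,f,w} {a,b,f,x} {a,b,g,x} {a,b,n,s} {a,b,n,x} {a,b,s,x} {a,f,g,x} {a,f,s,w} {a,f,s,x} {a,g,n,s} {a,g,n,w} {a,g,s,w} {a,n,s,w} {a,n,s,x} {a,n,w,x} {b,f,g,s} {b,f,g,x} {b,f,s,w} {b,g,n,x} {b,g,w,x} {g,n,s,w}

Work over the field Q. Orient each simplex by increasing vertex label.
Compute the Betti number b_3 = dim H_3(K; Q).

n_0=8 n_1=27 n_2=46 n_3=22  [Q]
∂1: piv[ab,af,ag,an,as,aw,ax] rk=7  ker:bf,bg,bn,bs,bw,bx,fg,fs,fw,fx,gn,gs,gw,gx,ns,nw,nx,sw,sx,wx
∂2: piv[abf,abg,abn,abs,abw,abx,afg,afs,afw,afx,agn,ags,agw,agx,ans,anw,anx,asw,asx,awx] rk=20  ker:bfg,bfs,bfw,bfx,bgn,bgs,bgw,bgx,bns,bnx,bsw,bsx,bwx,fgs,fgx,fsw,fsx,fwx,gns,gnw,gnx,gsw,gwx,nsw,nsx,nwx
∂3: piv[abfg,abfw,abfx,abgx,abns,abnx,absx,afgx,afsw,afsx,agns,agnw,agsw,answ,ansx,anwx,bfgs,bfsw,bgnx,bgwx] rk=20  ker:bfgx,gnsw
b_3=(22−20)−0=2

b_3=2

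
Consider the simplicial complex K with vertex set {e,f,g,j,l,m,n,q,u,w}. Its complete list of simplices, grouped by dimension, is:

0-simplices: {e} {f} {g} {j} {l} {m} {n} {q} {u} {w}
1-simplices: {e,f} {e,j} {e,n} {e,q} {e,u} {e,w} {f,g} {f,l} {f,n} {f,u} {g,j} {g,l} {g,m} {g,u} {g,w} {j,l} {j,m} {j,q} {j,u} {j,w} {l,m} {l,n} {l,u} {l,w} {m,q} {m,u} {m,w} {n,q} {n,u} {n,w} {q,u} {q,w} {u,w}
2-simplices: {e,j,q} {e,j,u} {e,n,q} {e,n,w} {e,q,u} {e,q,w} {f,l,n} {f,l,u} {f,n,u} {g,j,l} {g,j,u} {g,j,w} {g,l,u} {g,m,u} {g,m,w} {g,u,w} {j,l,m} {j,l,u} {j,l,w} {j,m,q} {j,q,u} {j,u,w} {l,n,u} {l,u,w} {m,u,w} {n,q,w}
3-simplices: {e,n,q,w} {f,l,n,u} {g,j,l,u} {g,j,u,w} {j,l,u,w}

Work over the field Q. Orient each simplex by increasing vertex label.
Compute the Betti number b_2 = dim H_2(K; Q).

b_2=2

n_0=10 n_1=33 n_2=26 n_3=5  [Q]
∂1: piv[ef,ej,en,eq,eu,ew,fg,fl,gm] rk=9  ker:fn,fu,gj,gl,gu,gw,jl,jm,jq,ju,jw,lm,ln,lu,lw,mq,mu,mw,nq,nu,nw,qu,qw,uw
∂2: piv[ejq,eju,enq,enw,equ,eqw,fln,flu,fnu,gjl,gju,gjw,glu,gmu,gmw,guw,jlm,jlw,jmq] rk=19  ker:jlu,jqu,juw,lnu,luw,muw,nqw
∂3: piv[enqw,flnu,gjlu,gjuw,jluw] rk=5
b_2=(26−19)−5=2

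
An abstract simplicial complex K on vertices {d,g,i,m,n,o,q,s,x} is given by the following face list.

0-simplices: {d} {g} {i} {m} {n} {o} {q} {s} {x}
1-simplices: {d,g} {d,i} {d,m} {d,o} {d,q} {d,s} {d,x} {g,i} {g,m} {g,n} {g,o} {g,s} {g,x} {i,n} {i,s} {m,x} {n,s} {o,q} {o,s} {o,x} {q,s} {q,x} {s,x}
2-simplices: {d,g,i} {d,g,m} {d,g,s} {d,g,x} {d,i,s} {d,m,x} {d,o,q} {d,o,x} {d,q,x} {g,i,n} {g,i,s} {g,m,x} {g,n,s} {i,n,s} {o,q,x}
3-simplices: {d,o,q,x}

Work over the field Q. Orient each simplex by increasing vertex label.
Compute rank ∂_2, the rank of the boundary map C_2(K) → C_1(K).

rank∂_2=11

n_0=9 n_1=23 n_2=15 n_3=1  [Q]
∂1: piv[dg,di,dm,do,dq,ds,dx,gn] rk=8  ker:gi,gm,go,gs,gx,in,is,mx,ns,oq,os,ox,qs,qx,sx
∂2: piv[dgi,dgm,dgs,dgx,dis,dmx,doq,dox,dqx,gin,gns] rk=11  ker:gis,gmx,ins,oqx
∂3: piv[doqx] rk=1
rk∂_2=11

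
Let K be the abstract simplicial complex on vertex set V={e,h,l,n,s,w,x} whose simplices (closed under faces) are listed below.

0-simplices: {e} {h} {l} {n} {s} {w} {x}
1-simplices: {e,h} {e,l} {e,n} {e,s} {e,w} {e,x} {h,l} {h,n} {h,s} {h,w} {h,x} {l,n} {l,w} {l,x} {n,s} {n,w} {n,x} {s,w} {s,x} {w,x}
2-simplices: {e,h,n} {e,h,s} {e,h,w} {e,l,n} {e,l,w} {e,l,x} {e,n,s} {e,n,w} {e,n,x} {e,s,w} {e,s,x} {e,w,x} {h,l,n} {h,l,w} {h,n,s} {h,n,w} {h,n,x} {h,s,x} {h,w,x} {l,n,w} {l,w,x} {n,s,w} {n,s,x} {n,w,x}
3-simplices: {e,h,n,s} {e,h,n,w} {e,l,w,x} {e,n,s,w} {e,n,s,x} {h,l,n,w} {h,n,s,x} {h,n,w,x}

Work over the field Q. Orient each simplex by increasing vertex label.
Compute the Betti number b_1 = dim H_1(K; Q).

n_0=7 n_1=20 n_2=24 n_3=8  [Q]
∂1: piv[eh,el,en,es,ew,ex] rk=6  ker:hl,hn,hs,hw,hx,ln,lw,lx,ns,nw,nx,sw,sx,wx
∂2: piv[ehn,ehs,ehw,eln,elw,elx,ens,enw,enx,esw,esx,ewx,hln,hnx] rk=14  ker:hlw,hns,hnw,hsx,hwx,lnw,lwx,nsw,nsx,nwx
∂3: piv[ehns,ehnw,elwx,ensw,ensx,hlnw,hnsx,hnwx] rk=8
b_1=(20−6)−14=0

b_1=0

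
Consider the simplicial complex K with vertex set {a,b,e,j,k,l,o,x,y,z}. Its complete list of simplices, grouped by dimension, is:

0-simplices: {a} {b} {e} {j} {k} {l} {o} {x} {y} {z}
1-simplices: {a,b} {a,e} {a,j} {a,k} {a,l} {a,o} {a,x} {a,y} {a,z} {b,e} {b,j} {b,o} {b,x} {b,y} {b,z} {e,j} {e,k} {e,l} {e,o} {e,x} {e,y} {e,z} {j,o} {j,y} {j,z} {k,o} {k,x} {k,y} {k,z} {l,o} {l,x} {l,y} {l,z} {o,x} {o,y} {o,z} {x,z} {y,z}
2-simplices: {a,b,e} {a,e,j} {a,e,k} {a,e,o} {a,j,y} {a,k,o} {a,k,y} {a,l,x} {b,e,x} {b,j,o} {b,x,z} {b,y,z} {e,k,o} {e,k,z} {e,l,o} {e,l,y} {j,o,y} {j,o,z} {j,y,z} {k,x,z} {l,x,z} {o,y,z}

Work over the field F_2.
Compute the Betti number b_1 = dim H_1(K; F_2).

n_0=10 n_1=38 n_2=22  [Z2]
∂1: piv[ab,ae,aj,ak,al,ao,ax,ay,az] rk=9  ker:be,bj,bo,bx,by,bz,ej,ek,el,eo,ex,ey,ez,jo,jy,jz,ko,kx,ky,kz,lo,lx,ly,lz,ox,oy,oz,xz,yz
∂2: piv[abe,aej,aek,aeo,ajy,ako,aky,alx,bex,bjo,bxz,byz,ekz,elo,ely,joy,joz,jyz,kxz,lxz] rk=20  ker:eko,oyz
b_1=(38−9)−20=9

b_1=9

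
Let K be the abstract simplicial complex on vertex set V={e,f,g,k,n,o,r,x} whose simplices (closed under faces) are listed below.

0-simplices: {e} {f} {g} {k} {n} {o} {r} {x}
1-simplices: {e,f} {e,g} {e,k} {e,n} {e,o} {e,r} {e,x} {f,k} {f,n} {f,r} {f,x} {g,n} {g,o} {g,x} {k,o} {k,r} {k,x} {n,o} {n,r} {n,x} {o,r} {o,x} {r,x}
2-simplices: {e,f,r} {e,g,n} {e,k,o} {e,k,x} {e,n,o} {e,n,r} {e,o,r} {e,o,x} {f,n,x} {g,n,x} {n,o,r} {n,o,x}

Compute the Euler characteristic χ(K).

n_0=8 n_1=23 n_2=12
χ=+8−23+12=-3

χ(K)=-3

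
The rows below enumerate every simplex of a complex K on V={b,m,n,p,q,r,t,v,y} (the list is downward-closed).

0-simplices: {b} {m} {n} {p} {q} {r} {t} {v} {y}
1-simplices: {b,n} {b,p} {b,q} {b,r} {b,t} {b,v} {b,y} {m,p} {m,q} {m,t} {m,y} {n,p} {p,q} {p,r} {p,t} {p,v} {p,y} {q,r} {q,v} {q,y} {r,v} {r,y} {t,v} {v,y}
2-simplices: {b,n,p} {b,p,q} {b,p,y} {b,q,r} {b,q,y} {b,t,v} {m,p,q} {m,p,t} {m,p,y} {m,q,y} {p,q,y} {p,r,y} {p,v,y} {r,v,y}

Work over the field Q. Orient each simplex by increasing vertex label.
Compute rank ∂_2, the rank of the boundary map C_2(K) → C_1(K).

n_0=9 n_1=24 n_2=14  [Q]
∂1: piv[bn,bp,bq,br,bt,bv,by,mp] rk=8  ker:mq,mt,my,np,pq,pr,pt,pv,py,qr,qv,qy,rv,ry,tv,vy
∂2: piv[bnp,bpq,bpy,bqr,bqy,btv,mpq,mpt,mpy,pry,pvy,rvy] rk=12  ker:mqy,pqy
rk∂_2=12

rank∂_2=12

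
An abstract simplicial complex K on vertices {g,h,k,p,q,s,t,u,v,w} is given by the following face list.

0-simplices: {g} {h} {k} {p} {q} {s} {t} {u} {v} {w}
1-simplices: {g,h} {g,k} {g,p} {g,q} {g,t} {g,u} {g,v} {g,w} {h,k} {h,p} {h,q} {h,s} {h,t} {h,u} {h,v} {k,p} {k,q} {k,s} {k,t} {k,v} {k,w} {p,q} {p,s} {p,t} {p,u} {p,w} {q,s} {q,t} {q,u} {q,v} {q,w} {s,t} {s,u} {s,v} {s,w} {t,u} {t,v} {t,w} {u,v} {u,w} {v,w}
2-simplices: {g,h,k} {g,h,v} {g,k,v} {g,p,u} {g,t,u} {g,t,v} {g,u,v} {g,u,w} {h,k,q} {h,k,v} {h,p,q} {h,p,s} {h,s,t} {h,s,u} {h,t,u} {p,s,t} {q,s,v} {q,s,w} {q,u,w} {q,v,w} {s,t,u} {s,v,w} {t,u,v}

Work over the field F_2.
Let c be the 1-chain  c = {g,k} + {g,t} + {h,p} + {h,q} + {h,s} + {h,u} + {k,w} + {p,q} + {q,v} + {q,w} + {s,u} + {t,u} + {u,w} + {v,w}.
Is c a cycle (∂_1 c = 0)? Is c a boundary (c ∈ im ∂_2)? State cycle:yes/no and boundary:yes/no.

cycle:yes boundary:no

n_0=10 n_1=41 n_2=23  [Z2]
∂1: piv[gh,gk,gp,gq,gt,gu,gv,gw,hs] rk=9  ker:hk,hp,hq,ht,hu,hv,kp,kq,ks,kt,kv,kw,pq,ps,pt,pu,pw,qs,qt,qu,qv,qw,st,su,sv,sw,tu,tv,tw,uv,uw,vw
∂2: piv[ghk,ghv,gkv,gpu,gtu,gtv,guv,guw,hkq,hpq,hps,hst,hsu,htu,pst,qsv,qsw,quw,qvw] rk=19  ker:hkv,stu,svw,tuv
∂1c = 0
c vs im∂2: residual ≠ 0 ⇒ not boundary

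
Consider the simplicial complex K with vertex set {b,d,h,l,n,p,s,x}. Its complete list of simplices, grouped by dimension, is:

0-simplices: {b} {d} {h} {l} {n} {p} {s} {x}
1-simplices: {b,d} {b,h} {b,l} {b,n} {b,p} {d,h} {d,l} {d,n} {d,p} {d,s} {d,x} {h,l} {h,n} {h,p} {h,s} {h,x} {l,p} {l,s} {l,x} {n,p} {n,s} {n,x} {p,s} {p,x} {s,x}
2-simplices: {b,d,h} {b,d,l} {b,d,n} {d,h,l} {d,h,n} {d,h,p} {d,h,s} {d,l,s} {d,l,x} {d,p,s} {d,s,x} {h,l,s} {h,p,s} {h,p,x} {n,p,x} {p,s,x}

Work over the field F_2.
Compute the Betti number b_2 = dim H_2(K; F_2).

b_2=2

n_0=8 n_1=25 n_2=16  [Z2]
∂1: piv[bd,bh,bl,bn,bp,ds,dx] rk=7  ker:dh,dl,dn,dp,hl,hn,hp,hs,hx,lp,ls,lx,np,ns,nx,ps,px,sx
∂2: piv[bdh,bdl,bdn,dhl,dhn,dhp,dhs,dls,dlx,dps,dsx,hpx,npx,psx] rk=14  ker:hls,hps
b_2=(16−14)−0=2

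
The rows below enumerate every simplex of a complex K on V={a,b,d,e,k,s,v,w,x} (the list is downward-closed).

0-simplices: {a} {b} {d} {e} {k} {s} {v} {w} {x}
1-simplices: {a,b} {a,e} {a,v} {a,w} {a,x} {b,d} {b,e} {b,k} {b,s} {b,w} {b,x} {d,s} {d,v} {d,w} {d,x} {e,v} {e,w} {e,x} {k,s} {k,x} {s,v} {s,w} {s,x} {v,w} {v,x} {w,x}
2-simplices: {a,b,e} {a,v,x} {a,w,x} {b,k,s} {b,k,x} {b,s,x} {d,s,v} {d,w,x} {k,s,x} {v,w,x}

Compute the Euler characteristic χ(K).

χ(K)=-7

n_0=9 n_1=26 n_2=10
χ=+9−26+10=-7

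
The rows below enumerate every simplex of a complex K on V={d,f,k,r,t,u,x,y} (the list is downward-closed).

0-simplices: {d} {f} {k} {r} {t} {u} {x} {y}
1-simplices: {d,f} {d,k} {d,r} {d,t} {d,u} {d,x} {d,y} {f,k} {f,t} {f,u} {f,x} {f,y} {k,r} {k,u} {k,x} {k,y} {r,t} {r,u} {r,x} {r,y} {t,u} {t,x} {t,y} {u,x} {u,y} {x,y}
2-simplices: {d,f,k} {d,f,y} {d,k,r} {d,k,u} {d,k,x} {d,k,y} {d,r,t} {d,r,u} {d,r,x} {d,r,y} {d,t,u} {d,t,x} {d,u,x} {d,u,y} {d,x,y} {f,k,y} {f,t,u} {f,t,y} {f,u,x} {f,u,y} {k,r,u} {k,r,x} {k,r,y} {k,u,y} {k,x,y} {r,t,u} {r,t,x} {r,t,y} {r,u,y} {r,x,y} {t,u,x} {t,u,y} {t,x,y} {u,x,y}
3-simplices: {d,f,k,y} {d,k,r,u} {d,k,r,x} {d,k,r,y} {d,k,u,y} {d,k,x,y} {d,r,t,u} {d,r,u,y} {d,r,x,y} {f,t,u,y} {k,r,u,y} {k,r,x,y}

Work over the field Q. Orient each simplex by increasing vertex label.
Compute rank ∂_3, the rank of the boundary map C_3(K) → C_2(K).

n_0=8 n_1=26 n_2=34 n_3=12  [Q]
∂1: piv[df,dk,dr,dt,du,dx,dy] rk=7  ker:fk,ft,fu,fx,fy,kr,ku,kx,ky,rt,ru,rx,ry,tu,tx,ty,ux,uy,xy
∂2: piv[dfk,dfy,dkr,dku,dkx,dky,drt,dru,drx,dry,dtu,dtx,dux,duy,dxy,ftu,fty,fux,fuy] rk=19  ker:fky,kru,krx,kry,kuy,kxy,rtu,rtx,rty,ruy,rxy,tux,tuy,txy,uxy
∂3: piv[dfky,dkru,dkrx,dkry,dkuy,dkxy,drtu,druy,drxy,ftuy] rk=10  ker:kruy,krxy
rk∂_3=10

rank∂_3=10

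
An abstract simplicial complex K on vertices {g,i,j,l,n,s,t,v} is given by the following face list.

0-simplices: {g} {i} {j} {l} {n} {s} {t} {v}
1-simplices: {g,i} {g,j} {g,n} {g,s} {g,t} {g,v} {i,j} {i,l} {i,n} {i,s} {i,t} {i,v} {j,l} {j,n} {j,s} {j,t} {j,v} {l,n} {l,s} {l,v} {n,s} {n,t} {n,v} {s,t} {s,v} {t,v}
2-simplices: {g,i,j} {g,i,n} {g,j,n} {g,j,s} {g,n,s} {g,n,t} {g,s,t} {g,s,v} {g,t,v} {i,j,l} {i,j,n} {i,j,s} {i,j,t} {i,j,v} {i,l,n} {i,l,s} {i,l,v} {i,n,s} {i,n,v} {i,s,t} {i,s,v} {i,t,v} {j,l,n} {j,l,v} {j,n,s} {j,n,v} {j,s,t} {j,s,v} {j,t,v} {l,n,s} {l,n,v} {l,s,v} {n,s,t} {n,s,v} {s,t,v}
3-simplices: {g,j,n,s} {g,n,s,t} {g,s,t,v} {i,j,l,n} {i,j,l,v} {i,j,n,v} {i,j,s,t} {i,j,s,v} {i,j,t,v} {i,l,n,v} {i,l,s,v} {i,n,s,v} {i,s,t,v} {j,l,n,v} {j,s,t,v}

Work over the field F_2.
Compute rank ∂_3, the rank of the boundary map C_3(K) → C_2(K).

n_0=8 n_1=26 n_2=35 n_3=15  [Z2]
∂1: piv[gi,gj,gn,gs,gt,gv,il] rk=7  ker:ij,in,is,it,iv,jl,jn,js,jt,jv,ln,ls,lv,ns,nt,nv,st,sv,tv
∂2: piv[gij,gin,gjn,gjs,gns,gnt,gst,gsv,gtv,ijl,ijs,ijt,ijv,iln,ils,ilv,inv,ist,isv] rk=19  ker:ijn,ins,itv,jln,jlv,jns,jnv,jst,jsv,jtv,lns,lnv,lsv,nst,nsv,stv
∂3: piv[gjns,gnst,gstv,ijln,ijlv,ijnv,ijst,ijsv,ijtv,ilnv,ilsv,insv,istv] rk=13  ker:jlnv,jstv
rk∂_3=13

rank∂_3=13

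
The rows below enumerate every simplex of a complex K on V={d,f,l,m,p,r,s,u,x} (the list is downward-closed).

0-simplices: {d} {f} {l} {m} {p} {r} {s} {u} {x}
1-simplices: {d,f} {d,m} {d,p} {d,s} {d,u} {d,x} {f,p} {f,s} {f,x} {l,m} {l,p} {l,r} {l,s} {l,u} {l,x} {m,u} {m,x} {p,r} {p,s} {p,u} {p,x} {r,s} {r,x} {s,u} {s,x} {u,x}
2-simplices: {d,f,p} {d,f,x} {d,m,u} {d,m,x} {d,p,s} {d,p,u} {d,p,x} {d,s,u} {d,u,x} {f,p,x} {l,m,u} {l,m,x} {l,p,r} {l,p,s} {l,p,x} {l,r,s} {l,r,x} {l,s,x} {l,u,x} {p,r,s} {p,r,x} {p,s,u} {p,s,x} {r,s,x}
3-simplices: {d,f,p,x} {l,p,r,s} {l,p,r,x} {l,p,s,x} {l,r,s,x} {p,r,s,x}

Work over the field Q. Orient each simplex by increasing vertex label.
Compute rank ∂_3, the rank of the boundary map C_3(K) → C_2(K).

n_0=9 n_1=26 n_2=24 n_3=6  [Q]
∂1: piv[df,dm,dp,ds,du,dx,lm,lr] rk=8  ker:fp,fs,fx,lp,ls,lu,lx,mu,mx,pr,ps,pu,px,rs,rx,su,sx,ux
∂2: piv[dfp,dfx,dmu,dmx,dps,dpu,dpx,dsu,dux,lmu,lmx,lpr,lps,lpx,lrs,lrx,lsx] rk=17  ker:fpx,lux,prs,prx,psu,psx,rsx
∂3: piv[dfpx,lprs,lprx,lpsx,lrsx] rk=5  ker:prsx
rk∂_3=5

rank∂_3=5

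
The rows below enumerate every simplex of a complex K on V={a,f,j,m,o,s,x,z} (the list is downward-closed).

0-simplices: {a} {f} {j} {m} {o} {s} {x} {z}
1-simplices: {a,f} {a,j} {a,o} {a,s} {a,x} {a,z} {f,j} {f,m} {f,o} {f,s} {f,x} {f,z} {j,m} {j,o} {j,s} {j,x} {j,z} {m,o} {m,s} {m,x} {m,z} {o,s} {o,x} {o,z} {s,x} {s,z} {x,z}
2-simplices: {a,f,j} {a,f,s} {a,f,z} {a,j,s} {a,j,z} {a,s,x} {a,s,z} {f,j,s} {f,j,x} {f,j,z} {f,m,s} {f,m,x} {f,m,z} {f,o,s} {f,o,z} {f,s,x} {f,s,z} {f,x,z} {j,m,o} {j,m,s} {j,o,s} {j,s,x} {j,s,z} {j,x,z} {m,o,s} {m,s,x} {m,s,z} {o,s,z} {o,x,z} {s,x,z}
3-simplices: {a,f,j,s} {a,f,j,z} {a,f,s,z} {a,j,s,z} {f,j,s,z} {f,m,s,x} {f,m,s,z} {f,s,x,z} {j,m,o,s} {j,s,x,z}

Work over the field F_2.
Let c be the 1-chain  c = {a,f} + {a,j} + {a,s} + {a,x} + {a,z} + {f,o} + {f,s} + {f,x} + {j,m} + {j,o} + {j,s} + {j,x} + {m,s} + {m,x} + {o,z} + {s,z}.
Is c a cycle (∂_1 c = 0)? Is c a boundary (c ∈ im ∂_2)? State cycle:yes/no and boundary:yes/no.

cycle:no boundary:no

n_0=8 n_1=27 n_2=30 n_3=10  [Z2]
∂1: piv[af,aj,ao,as,ax,az,fm] rk=7  ker:fj,fo,fs,fx,fz,jm,jo,js,jx,jz,mo,ms,mx,mz,os,ox,oz,sx,sz,xz
∂2: piv[afj,afs,afz,ajs,ajz,asx,asz,fjx,fms,fmx,fmz,fos,foz,fsx,fxz,jmo,jms,jos,oxz] rk=19  ker:fjs,fjz,fsz,jsx,jsz,jxz,mos,msx,msz,osz,sxz
∂3: piv[afjs,afjz,afsz,ajsz,fmsx,fmsz,fsxz,jmos,jsxz] rk=9  ker:fjsz
∂1c = {a} + {j} + {m} + {o} + {s} + {z}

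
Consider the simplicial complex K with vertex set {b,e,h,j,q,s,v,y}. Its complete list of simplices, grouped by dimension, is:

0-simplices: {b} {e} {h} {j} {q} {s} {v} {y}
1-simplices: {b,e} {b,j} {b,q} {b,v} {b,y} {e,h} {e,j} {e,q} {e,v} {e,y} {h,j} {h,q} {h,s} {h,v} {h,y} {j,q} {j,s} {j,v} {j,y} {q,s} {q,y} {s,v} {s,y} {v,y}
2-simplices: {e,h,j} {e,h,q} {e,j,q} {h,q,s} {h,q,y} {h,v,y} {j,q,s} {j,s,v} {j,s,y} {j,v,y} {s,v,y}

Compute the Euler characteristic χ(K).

χ(K)=-5

n_0=8 n_1=24 n_2=11
χ=+8−24+11=-5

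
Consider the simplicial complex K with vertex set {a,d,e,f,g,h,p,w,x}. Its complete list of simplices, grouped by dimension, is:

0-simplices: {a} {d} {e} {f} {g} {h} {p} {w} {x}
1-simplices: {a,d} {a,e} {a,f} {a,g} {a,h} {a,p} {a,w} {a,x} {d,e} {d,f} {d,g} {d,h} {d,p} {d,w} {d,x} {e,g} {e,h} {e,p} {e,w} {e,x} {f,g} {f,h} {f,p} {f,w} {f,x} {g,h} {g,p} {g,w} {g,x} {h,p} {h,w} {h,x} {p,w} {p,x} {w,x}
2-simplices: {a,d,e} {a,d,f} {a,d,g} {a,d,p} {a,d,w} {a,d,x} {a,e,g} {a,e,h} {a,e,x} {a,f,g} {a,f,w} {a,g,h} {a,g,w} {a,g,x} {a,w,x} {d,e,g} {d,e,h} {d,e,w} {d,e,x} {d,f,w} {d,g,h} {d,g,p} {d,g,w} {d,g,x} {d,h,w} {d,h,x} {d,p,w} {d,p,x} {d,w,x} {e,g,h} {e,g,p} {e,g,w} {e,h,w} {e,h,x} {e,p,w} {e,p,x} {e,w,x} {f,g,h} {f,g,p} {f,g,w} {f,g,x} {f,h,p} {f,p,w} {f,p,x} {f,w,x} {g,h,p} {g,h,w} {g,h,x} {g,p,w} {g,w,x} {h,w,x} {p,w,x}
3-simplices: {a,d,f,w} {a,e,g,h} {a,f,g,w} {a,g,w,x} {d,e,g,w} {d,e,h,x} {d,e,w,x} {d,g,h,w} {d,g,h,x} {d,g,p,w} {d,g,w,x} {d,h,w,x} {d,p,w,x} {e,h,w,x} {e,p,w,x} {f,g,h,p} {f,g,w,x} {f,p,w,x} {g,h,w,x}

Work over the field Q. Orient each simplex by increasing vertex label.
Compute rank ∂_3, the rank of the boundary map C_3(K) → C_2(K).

rank∂_3=18

n_0=9 n_1=35 n_2=52 n_3=19  [Q]
∂1: piv[ad,ae,af,ag,ah,ap,aw,ax] rk=8  ker:de,df,dg,dh,dp,dw,dx,eg,eh,ep,ew,ex,fg,fh,fp,fw,fx,gh,gp,gw,gx,hp,hw,hx,pw,px,wx
∂2: piv[ade,adf,adg,adp,adw,adx,aeg,aeh,aex,afg,afw,agh,agw,agx,awx,deh,dew,dgp,dhw,dhx,dpw,dpx,egp,fgh,fgp,fgx,fhp] rk=27  ker:deg,dex,dfw,dgh,dgw,dgx,dwx,egh,egw,ehw,ehx,epw,epx,ewx,fgw,fpw,fpx,fwx,ghp,ghw,ghx,gpw,gwx,hwx,pwx
∂3: piv[adfw,aegh,afgw,agwx,degw,dehx,dewx,dghw,dghx,dgpw,dgwx,dhwx,dpwx,ehwx,epwx,fghp,fgwx,fpwx] rk=18  ker:ghwx
rk∂_3=18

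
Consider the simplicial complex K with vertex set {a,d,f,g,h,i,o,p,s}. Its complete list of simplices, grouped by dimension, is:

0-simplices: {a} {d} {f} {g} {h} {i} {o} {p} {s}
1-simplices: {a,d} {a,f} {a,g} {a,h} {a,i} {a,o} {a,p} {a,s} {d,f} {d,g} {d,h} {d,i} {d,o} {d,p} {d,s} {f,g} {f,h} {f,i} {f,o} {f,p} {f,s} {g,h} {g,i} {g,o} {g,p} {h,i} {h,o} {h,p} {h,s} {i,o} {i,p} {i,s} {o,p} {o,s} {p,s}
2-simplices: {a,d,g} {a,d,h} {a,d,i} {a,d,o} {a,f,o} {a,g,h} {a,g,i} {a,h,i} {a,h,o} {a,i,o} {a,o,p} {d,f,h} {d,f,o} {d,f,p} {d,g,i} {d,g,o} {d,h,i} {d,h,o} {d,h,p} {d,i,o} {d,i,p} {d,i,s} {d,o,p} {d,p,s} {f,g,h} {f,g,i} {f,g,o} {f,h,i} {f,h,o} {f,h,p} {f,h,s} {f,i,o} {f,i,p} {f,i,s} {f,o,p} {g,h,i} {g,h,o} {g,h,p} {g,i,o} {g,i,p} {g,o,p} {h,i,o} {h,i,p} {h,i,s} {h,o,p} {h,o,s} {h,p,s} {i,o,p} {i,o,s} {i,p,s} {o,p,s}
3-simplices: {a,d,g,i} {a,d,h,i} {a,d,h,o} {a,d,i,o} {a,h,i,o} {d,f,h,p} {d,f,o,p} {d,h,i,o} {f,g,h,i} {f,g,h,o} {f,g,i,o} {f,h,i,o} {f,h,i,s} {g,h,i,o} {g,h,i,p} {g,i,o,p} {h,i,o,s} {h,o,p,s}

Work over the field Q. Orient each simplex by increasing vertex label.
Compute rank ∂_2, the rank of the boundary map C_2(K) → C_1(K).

n_0=9 n_1=35 n_2=51 n_3=18  [Q]
∂1: piv[ad,af,ag,ah,ai,ao,ap,as] rk=8  ker:df,dg,dh,di,do,dp,ds,fg,fh,fi,fo,fp,fs,gh,gi,go,gp,hi,ho,hp,hs,io,ip,is,op,os,ps
∂2: piv[adg,adh,adi,ado,afo,agh,agi,ahi,aho,aio,aop,dfh,dfo,dfp,dgo,dhp,dip,dis,dop,dps,fgh,fgi,fhs,fis,ghp,hos] rk=26  ker:dgi,dhi,dho,dio,fgo,fhi,fho,fhp,fio,fip,fop,ghi,gho,gio,gip,gop,hio,hip,his,hop,hps,iop,ios,ips,ops
∂3: piv[adgi,adhi,adho,adio,ahio,dfhp,dfop,fghi,fgho,fgio,fhio,fhis,ghip,giop,hios,hops] rk=16  ker:dhio,ghio
rk∂_2=26

rank∂_2=26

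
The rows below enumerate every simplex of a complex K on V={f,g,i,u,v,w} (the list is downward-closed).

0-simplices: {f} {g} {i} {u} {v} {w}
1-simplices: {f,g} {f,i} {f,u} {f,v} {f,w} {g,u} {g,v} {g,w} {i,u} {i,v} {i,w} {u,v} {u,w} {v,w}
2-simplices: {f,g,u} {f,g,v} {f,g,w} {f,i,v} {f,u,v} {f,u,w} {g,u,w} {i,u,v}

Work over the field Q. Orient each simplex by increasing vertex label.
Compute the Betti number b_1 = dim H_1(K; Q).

b_1=2

n_0=6 n_1=14 n_2=8  [Q]
∂1: piv[fg,fi,fu,fv,fw] rk=5  ker:gu,gv,gw,iu,iv,iw,uv,uw,vw
∂2: piv[fgu,fgv,fgw,fiv,fuv,fuw,iuv] rk=7  ker:guw
b_1=(14−5)−7=2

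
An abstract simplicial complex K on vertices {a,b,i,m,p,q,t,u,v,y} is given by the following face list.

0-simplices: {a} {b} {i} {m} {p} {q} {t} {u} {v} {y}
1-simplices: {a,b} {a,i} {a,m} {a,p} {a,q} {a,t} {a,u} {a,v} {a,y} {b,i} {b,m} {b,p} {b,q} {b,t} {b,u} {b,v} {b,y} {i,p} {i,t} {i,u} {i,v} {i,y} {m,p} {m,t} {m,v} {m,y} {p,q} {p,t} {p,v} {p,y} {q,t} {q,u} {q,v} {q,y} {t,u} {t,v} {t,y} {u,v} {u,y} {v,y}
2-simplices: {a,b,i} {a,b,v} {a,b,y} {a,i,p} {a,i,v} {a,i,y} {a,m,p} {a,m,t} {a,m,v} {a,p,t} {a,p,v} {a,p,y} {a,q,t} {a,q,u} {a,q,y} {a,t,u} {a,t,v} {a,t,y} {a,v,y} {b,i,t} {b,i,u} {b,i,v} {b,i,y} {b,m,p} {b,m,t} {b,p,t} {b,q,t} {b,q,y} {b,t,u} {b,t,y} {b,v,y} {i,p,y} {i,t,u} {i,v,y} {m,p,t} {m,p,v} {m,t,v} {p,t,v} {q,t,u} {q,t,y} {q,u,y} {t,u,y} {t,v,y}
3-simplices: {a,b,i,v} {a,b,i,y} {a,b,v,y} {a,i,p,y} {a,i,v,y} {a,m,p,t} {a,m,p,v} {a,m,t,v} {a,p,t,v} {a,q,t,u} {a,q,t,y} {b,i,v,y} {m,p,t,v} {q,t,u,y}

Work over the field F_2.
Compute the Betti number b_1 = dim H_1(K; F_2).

b_1=4

n_0=10 n_1=40 n_2=43 n_3=14  [Z2]
∂1: piv[ab,ai,am,ap,aq,at,au,av,ay] rk=9  ker:bi,bm,bp,bq,bt,bu,bv,by,ip,it,iu,iv,iy,mp,mt,mv,my,pq,pt,pv,py,qt,qu,qv,qy,tu,tv,ty,uv,uy,vy
∂2: piv[abi,abv,aby,aip,aiv,aiy,amp,amt,amv,apt,apv,apy,aqt,aqu,aqy,atu,atv,aty,avy,bit,biu,bmp,bmt,bqt,bqy,btu,quy] rk=27  ker:biv,biy,bpt,bty,bvy,ipy,itu,ivy,mpt,mpv,mtv,ptv,qtu,qty,tuy,tvy
∂3: piv[abiv,abiy,abvy,aipy,aivy,ampt,ampv,amtv,aptv,aqtu,aqty,qtuy] rk=12  ker:bivy,mptv
b_1=(40−9)−27=4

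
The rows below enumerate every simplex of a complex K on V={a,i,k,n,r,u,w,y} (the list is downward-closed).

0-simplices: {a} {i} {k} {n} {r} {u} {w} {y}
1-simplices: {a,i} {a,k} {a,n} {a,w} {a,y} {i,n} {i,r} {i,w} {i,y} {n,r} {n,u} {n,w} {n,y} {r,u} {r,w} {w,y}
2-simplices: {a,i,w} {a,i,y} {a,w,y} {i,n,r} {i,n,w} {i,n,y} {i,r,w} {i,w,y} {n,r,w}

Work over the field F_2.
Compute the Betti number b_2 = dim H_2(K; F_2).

n_0=8 n_1=16 n_2=9  [Z2]
∂1: piv[ai,ak,an,aw,ay,ir,nu] rk=7  ker:in,iw,iy,nr,nw,ny,ru,rw,wy
∂2: piv[aiw,aiy,awy,inr,inw,iny,irw] rk=7  ker:iwy,nrw
b_2=(9−7)−0=2

b_2=2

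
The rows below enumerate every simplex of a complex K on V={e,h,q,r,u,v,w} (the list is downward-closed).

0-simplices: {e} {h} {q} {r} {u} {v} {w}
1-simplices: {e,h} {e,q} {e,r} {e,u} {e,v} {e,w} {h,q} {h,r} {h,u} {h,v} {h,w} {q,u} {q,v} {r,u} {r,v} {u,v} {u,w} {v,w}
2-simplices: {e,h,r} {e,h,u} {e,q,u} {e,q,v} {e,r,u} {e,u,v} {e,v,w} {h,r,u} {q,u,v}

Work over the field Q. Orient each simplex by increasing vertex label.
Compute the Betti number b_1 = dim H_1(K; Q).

b_1=5

n_0=7 n_1=18 n_2=9  [Q]
∂1: piv[eh,eq,er,eu,ev,ew] rk=6  ker:hq,hr,hu,hv,hw,qu,qv,ru,rv,uv,uw,vw
∂2: piv[ehr,ehu,equ,eqv,eru,euv,evw] rk=7  ker:hru,quv
b_1=(18−6)−7=5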